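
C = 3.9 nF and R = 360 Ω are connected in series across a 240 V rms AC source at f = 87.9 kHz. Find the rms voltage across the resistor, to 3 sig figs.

ω = 2πf = 552300 rad/s
X_C = 1/(ωC) = 464 Ω
Z = 360 − j464 Ω
|Z| = √(360² + 464²) = 587 Ω
I = V/|Z| = 409 mA
V_R = I·|Z_R| = 0.409 × 360 = 147 V

147 V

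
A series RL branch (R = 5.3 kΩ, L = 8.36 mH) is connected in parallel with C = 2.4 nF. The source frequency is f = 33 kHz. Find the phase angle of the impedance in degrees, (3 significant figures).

ω = 2πf = 207300 rad/s
X_L = ωL = 1730 Ω
X_C = 1/(ωC) = 2010 Ω
Branch 1 (R+jX_L): Z₁ = 5300 + j1730 Ω, |Z₁| = 5580 Ω
Branch 2 (−jX_C): Z₂ = −j2010 Ω
Parallel: Z = Z₁Z₂/(Z₁+Z₂), |Z| = 2110 Ω, ∠Z = -68.9°

-68.9°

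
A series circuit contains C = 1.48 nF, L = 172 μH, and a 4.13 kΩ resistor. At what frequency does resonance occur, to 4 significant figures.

315.4 kHz

ω₀ = 1/√(LC) = 1/√(0.000172 × 1.48e-09) = 1.982e+06 rad/s
f₀ = ω₀/(2π) = 315.4 kHz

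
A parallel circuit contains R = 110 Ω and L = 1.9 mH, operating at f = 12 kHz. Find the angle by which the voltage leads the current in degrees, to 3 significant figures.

ω = 2πf = 75400 rad/s
X_L = ωL = 143 Ω
Parallel: admittances add. Y = 1/R + 1/(jωL)
Y = (0.00909 − j0.00698) S
|Y| = 0.0115 S → |Z| = 1/|Y| = 87.2 Ω, ∠Z = −∠Y = 37.5°

37.5°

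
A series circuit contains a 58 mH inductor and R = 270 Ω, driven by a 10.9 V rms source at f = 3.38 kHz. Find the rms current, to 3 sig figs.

8.64 mA

ω = 2πf = 21240 rad/s
X_L = ωL = 1230 Ω
Z = 270 + j1230 Ω
|Z| = √(270² + 1230²) = 1260 Ω
I = V/|Z| = 10.9/1260 = 8.64 mA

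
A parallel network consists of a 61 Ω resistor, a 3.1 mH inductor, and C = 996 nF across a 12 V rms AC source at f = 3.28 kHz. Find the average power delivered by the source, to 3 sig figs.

ω = 2πf = 20610 rad/s
X_L = ωL = 63.9 Ω
X_C = 1/(ωC) = 48.7 Ω
Parallel: admittances add. Y = 1/R + 1/(jωL) + jωC
Y = (0.0164 + j0.00487) S
|Y| = 0.0171 S → |Z| = 1/|Y| = 58.5 Ω, ∠Z = −∠Y = -16.6°
I = V/|Z| = 205 mA
P = VI cos φ = 12 × 0.205 × cos(-16.6°) = 2.36 W

2.36 W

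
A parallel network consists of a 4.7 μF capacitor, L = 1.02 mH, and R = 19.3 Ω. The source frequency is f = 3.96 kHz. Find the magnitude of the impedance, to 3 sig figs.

ω = 2πf = 24880 rad/s
X_L = ωL = 25.4 Ω
X_C = 1/(ωC) = 8.55 Ω
Parallel: admittances add. Y = 1/R + 1/(jωL) + jωC
Y = (0.0518 + j0.0775) S
|Y| = 0.0933 S → |Z| = 1/|Y| = 10.7 Ω, ∠Z = −∠Y = -56.2°

10.7 Ω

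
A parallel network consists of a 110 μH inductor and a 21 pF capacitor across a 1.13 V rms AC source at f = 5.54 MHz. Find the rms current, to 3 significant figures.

ω = 2πf = 3.481e+07 rad/s
X_L = ωL = 3830 Ω
X_C = 1/(ωC) = 1370 Ω
Parallel: admittances add. Y = 1/(jωL) + jωC
Y = (0 + j0.000470) S
|Y| = 0.000470 S → |Z| = 1/|Y| = 2130 Ω, ∠Z = −∠Y = -90.0°
I = V/|Z| = 1.13/2130 = 531 μA

531 μA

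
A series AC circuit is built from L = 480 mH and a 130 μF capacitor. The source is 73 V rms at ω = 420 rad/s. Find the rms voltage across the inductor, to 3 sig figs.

80.3 V

X_L = ωL = 202 Ω
X_C = 1/(ωC) = 18.3 Ω
Net reactance X = X_L − X_C = 183 Ω
Z = j183 Ω
|Z| = √(0² + 183²) = 183 Ω
I = V/|Z| = 398 mA
V_L = I·|Z_L| = 0.398 × 202 = 80.3 V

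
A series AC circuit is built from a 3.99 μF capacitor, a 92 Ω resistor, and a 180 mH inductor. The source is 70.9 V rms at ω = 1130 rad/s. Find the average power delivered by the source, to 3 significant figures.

X_L = ωL = 203 Ω
X_C = 1/(ωC) = 222 Ω
Net reactance X = X_L − X_C = -18.4 Ω
Z = 92.0 − j18.4 Ω
|Z| = √(92.0² + 18.4²) = 93.8 Ω
∠Z = arctan(-18.4/92.0) = -11.3°
I = V/|Z| = 756 mA
P = VI cos φ = 70.9 × 0.756 × cos(-11.3°) = 52.5 W

52.5 W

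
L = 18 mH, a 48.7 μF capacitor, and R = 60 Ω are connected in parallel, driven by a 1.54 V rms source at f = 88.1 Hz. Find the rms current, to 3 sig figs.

ω = 2πf = 553.5 rad/s
X_L = ωL = 9.96 Ω
X_C = 1/(ωC) = 37.1 Ω
Parallel: admittances add. Y = 1/R + 1/(jωL) + jωC
Y = (0.0167 − j0.0734) S
|Y| = 0.0753 S → |Z| = 1/|Y| = 13.3 Ω, ∠Z = −∠Y = 77.2°
I = V/|Z| = 1.54/13.3 = 116 mA

116 mA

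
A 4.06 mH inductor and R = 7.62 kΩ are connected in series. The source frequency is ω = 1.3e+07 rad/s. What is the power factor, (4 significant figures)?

X_L = ωL = 52780 Ω
Z = 7620 + j52780 Ω
|Z| = √(7620² + 52780²) = 53330 Ω
∠Z = arctan(52780/7620) = 81.78°
cos φ = cos(81.78°) = 0.1429

0.1429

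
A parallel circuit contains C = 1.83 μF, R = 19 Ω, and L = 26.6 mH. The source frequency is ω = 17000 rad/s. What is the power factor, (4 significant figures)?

0.8766

X_L = ωL = 452.2 Ω
X_C = 1/(ωC) = 32.14 Ω
Parallel: admittances add. Y = 1/R + 1/(jωL) + jωC
Y = (0.05263 + j0.02890) S
|Y| = 0.06004 S → |Z| = 1/|Y| = 16.65 Ω, ∠Z = −∠Y = -28.77°
cos φ = cos(-28.77°) = 0.8766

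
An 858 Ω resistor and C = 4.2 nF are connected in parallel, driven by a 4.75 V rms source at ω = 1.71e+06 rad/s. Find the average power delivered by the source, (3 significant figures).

X_C = 1/(ωC) = 139 Ω
Parallel: admittances add. Y = 1/R + jωC
Y = (0.00117 + j0.00718) S
|Y| = 0.00728 S → |Z| = 1/|Y| = 137 Ω, ∠Z = −∠Y = -80.8°
I = V/|Z| = 34.6 mA
P = VI cos φ = 4.75 × 0.0346 × cos(-80.8°) = 26.3 mW

26.3 mW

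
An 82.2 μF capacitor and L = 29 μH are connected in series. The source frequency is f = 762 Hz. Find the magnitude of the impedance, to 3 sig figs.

2.40 Ω

ω = 2πf = 4788 rad/s
X_L = ωL = 0.139 Ω
X_C = 1/(ωC) = 2.54 Ω
Net reactance X = X_L − X_C = -2.40 Ω
Z = − j2.40 Ω
|Z| = √(0² + 2.40²) = 2.40 Ω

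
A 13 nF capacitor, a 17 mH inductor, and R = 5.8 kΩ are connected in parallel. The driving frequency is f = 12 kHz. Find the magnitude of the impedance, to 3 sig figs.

ω = 2πf = 75400 rad/s
X_L = ωL = 1280 Ω
X_C = 1/(ωC) = 1020 Ω
Parallel: admittances add. Y = 1/R + 1/(jωL) + jωC
Y = (0.000172 + j0.000200) S
|Y| = 0.000264 S → |Z| = 1/|Y| = 3790 Ω, ∠Z = −∠Y = -49.2°

3790 Ω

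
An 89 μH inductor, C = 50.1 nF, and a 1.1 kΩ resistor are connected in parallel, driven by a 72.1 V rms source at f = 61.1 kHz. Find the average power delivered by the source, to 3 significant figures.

ω = 2πf = 383900 rad/s
X_L = ωL = 34.2 Ω
X_C = 1/(ωC) = 52.0 Ω
Parallel: admittances add. Y = 1/R + 1/(jωL) + jωC
Y = (0.000909 − j0.0100) S
|Y| = 0.0101 S → |Z| = 1/|Y| = 99.3 Ω, ∠Z = −∠Y = 84.8°
I = V/|Z| = 726 mA
P = VI cos φ = 72.1 × 0.726 × cos(84.8°) = 4.73 W

4.73 W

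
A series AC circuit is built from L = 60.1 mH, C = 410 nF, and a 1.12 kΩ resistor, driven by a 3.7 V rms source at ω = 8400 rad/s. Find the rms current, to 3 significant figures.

3.24 mA

X_L = ωL = 505 Ω
X_C = 1/(ωC) = 290 Ω
Net reactance X = X_L − X_C = 214 Ω
Z = 1120 + j214 Ω
|Z| = √(1120² + 214²) = 1140 Ω
I = V/|Z| = 3.7/1140 = 3.24 mA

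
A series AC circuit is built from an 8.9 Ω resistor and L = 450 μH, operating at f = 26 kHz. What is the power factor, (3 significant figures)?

ω = 2πf = 163400 rad/s
X_L = ωL = 73.5 Ω
Z = 8.90 + j73.5 Ω
|Z| = √(8.90² + 73.5²) = 74.1 Ω
∠Z = arctan(73.5/8.90) = 83.1°
cos φ = cos(83.1°) = 0.120

0.120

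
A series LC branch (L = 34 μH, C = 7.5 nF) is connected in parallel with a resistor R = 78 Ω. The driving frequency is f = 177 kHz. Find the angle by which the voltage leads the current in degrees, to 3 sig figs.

ω = 2πf = 1.112e+06 rad/s
X_L = ωL = 37.8 Ω
X_C = 1/(ωC) = 120 Ω
Branch 1: Z₁ = R = 78.0 Ω
Branch 2 (series LC): Z₂ = j(X_L − X_C) = −j82.1 Ω
Parallel: Z = Z₁Z₂/(Z₁+Z₂), |Z| = 56.5 Ω, ∠Z = -43.5°

-43.5°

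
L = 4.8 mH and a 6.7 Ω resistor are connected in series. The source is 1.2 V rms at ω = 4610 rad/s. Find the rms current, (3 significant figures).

X_L = ωL = 22.1 Ω
Z = 6.70 + j22.1 Ω
|Z| = √(6.70² + 22.1²) = 23.1 Ω
I = V/|Z| = 1.2/23.1 = 51.9 mA

51.9 mA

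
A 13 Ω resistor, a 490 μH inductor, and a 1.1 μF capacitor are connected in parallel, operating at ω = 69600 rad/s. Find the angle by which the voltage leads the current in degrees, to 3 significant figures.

X_L = ωL = 34.1 Ω
X_C = 1/(ωC) = 13.1 Ω
Parallel: admittances add. Y = 1/R + 1/(jωL) + jωC
Y = (0.0769 + j0.0472) S
|Y| = 0.0903 S → |Z| = 1/|Y| = 11.1 Ω, ∠Z = −∠Y = -31.6°

-31.6°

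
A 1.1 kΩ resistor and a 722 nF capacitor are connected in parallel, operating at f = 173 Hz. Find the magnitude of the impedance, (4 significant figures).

832.6 Ω

ω = 2πf = 1087 rad/s
X_C = 1/(ωC) = 1274 Ω
Parallel: admittances add. Y = 1/R + jωC
Y = (0.0009091 + j0.0007848) S
|Y| = 0.001201 S → |Z| = 1/|Y| = 832.6 Ω, ∠Z = −∠Y = -40.80°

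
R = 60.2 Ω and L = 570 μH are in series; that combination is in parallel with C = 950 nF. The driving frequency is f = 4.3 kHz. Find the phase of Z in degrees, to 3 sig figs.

ω = 2πf = 27020 rad/s
X_L = ωL = 15.4 Ω
X_C = 1/(ωC) = 39.0 Ω
Branch 1 (R+jX_L): Z₁ = 60.2 + j15.4 Ω, |Z₁| = 62.1 Ω
Branch 2 (−jX_C): Z₂ = −j39.0 Ω
Parallel: Z = Z₁Z₂/(Z₁+Z₂), |Z| = 37.4 Ω, ∠Z = -54.3°

-54.3°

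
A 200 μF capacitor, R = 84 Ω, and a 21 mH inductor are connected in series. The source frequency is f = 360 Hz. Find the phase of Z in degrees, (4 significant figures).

28.33°

ω = 2πf = 2262 rad/s
X_L = ωL = 47.50 Ω
X_C = 1/(ωC) = 2.210 Ω
Net reactance X = X_L − X_C = 45.29 Ω
Z = 84.00 + j45.29 Ω
|Z| = √(84.00² + 45.29²) = 95.43 Ω
∠Z = arctan(45.29/84.00) = 28.33°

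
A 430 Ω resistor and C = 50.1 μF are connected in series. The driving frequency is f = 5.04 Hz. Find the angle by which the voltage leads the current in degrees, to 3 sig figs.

ω = 2πf = 31.67 rad/s
X_C = 1/(ωC) = 630 Ω
Z = 430 − j630 Ω
|Z| = √(430² + 630²) = 763 Ω
∠Z = arctan(-630/430) = -55.7°

-55.7°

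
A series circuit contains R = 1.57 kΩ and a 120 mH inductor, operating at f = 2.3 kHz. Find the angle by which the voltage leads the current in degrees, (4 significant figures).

47.84°

ω = 2πf = 14450 rad/s
X_L = ωL = 1734 Ω
Z = 1570 + j1734 Ω
|Z| = √(1570² + 1734²) = 2339 Ω
∠Z = arctan(1734/1570) = 47.84°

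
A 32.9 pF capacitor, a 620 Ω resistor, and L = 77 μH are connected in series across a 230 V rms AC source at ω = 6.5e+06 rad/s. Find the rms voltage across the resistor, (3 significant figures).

33.8 V

X_L = ωL = 500 Ω
X_C = 1/(ωC) = 4680 Ω
Net reactance X = X_L − X_C = -4180 Ω
Z = 620 − j4180 Ω
|Z| = √(620² + 4180²) = 4220 Ω
I = V/|Z| = 54.5 mA
V_R = I·|Z_R| = 0.0545 × 620 = 33.8 V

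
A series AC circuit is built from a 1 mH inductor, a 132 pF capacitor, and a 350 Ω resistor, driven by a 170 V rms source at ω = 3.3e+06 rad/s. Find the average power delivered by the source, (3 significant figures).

X_L = ωL = 3300 Ω
X_C = 1/(ωC) = 2300 Ω
Net reactance X = X_L − X_C = 1000 Ω
Z = 350 + j1000 Ω
|Z| = √(350² + 1000²) = 1060 Ω
∠Z = arctan(1000/350) = 70.8°
I = V/|Z| = 160 mA
P = VI cos φ = 170 × 0.160 × cos(70.8°) = 8.94 W

8.94 W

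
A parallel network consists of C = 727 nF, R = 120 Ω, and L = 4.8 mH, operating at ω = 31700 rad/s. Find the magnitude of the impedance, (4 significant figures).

X_L = ωL = 152.2 Ω
X_C = 1/(ωC) = 43.39 Ω
Parallel: admittances add. Y = 1/R + 1/(jωL) + jωC
Y = (0.008333 + j0.01647) S
|Y| = 0.01846 S → |Z| = 1/|Y| = 54.17 Ω, ∠Z = −∠Y = -63.17°

54.17 Ω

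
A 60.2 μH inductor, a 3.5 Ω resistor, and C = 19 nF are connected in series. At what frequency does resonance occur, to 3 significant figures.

149 kHz

ω₀ = 1/√(LC) = 1/√(6.02e-05 × 1.9e-08) = 935000 rad/s
f₀ = ω₀/(2π) = 149 kHz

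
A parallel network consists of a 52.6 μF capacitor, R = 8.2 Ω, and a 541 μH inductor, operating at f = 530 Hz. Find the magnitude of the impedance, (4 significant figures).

ω = 2πf = 3330 rad/s
X_L = ωL = 1.802 Ω
X_C = 1/(ωC) = 5.709 Ω
Parallel: admittances add. Y = 1/R + 1/(jωL) + jωC
Y = (0.1220 − j0.3799) S
|Y| = 0.3990 S → |Z| = 1/|Y| = 2.506 Ω, ∠Z = −∠Y = 72.20°

2.506 Ω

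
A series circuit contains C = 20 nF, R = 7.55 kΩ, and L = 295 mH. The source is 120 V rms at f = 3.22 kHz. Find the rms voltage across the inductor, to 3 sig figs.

86.1 V

ω = 2πf = 20230 rad/s
X_L = ωL = 5970 Ω
X_C = 1/(ωC) = 2470 Ω
Net reactance X = X_L − X_C = 3500 Ω
Z = 7550 + j3500 Ω
|Z| = √(7550² + 3500²) = 8320 Ω
I = V/|Z| = 14.4 mA
V_L = I·|Z_L| = 0.0144 × 5970 = 86.1 V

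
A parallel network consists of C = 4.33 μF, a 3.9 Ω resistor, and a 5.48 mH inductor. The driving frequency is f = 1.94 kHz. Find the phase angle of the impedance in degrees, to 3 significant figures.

ω = 2πf = 12190 rad/s
X_L = ωL = 66.8 Ω
X_C = 1/(ωC) = 18.9 Ω
Parallel: admittances add. Y = 1/R + 1/(jωL) + jωC
Y = (0.256 + j0.0378) S
|Y| = 0.259 S → |Z| = 1/|Y| = 3.86 Ω, ∠Z = −∠Y = -8.39°

-8.39°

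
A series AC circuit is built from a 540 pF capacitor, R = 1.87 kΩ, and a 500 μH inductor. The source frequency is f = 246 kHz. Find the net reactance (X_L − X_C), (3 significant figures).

ω = 2πf = 1.546e+06 rad/s
X_L = ωL = 773 Ω
X_C = 1/(ωC) = 1200 Ω
X = 773 − 1200 = -425 Ω

-425 Ω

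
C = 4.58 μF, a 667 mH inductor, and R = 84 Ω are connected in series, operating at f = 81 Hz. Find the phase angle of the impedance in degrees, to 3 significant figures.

ω = 2πf = 508.9 rad/s
X_L = ωL = 339 Ω
X_C = 1/(ωC) = 429 Ω
Net reactance X = X_L − X_C = -89.6 Ω
Z = 84.0 − j89.6 Ω
|Z| = √(84.0² + 89.6²) = 123 Ω
∠Z = arctan(-89.6/84.0) = -46.8°

-46.8°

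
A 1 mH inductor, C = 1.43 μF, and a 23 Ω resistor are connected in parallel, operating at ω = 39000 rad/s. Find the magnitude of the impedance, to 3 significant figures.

18.9 Ω

X_L = ωL = 39.0 Ω
X_C = 1/(ωC) = 17.9 Ω
Parallel: admittances add. Y = 1/R + 1/(jωL) + jωC
Y = (0.0435 + j0.0301) S
|Y| = 0.0529 S → |Z| = 1/|Y| = 18.9 Ω, ∠Z = −∠Y = -34.7°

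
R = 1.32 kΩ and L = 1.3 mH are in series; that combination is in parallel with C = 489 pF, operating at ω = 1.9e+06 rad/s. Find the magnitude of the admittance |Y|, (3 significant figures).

637 μS

X_L = ωL = 2470 Ω
X_C = 1/(ωC) = 1080 Ω
Branch 1 (R+jX_L): Z₁ = 1320 + j2470 Ω, |Z₁| = 2800 Ω
Branch 2 (−jX_C): Z₂ = −j1080 Ω
Parallel: Z = Z₁Z₂/(Z₁+Z₂), |Z| = 1570 Ω, ∠Z = -74.7°
|Y| = 1/|Z| = 637 μS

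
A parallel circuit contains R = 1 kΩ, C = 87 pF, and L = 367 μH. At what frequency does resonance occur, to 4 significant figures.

890.7 kHz

ω₀ = 1/√(LC) = 1/√(0.000367 × 8.7e-11) = 5.596e+06 rad/s
f₀ = ω₀/(2π) = 890.7 kHz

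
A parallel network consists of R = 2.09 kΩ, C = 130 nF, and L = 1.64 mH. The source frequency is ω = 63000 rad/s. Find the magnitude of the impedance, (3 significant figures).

X_L = ωL = 103 Ω
X_C = 1/(ωC) = 122 Ω
Parallel: admittances add. Y = 1/R + 1/(jωL) + jωC
Y = (0.000478 − j0.00149) S
|Y| = 0.00156 S → |Z| = 1/|Y| = 640 Ω, ∠Z = −∠Y = 72.2°

640 Ω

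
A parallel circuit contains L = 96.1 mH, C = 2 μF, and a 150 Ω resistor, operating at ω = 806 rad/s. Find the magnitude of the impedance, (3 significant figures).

X_L = ωL = 77.5 Ω
X_C = 1/(ωC) = 620 Ω
Parallel: admittances add. Y = 1/R + 1/(jωL) + jωC
Y = (0.00667 − j0.0113) S
|Y| = 0.0131 S → |Z| = 1/|Y| = 76.2 Ω, ∠Z = −∠Y = 59.5°

76.2 Ω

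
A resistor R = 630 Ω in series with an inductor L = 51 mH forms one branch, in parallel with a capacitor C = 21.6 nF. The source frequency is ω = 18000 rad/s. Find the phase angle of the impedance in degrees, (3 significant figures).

X_L = ωL = 918 Ω
X_C = 1/(ωC) = 2570 Ω
Branch 1 (R+jX_L): Z₁ = 630 + j918 Ω, |Z₁| = 1110 Ω
Branch 2 (−jX_C): Z₂ = −j2570 Ω
Parallel: Z = Z₁Z₂/(Z₁+Z₂), |Z| = 1620 Ω, ∠Z = 34.7°

34.7°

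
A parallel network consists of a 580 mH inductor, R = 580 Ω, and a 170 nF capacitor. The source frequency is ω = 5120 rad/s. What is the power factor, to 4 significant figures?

0.9553

X_L = ωL = 2970 Ω
X_C = 1/(ωC) = 1149 Ω
Parallel: admittances add. Y = 1/R + 1/(jωL) + jωC
Y = (0.001724 + j0.0005337) S
|Y| = 0.001805 S → |Z| = 1/|Y| = 554.1 Ω, ∠Z = −∠Y = -17.20°
cos φ = cos(-17.20°) = 0.9553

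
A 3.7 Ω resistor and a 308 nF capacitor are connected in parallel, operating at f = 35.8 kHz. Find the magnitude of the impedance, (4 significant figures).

3.584 Ω

ω = 2πf = 224900 rad/s
X_C = 1/(ωC) = 14.43 Ω
Parallel: admittances add. Y = 1/R + jωC
Y = (0.2703 + j0.06928) S
|Y| = 0.2790 S → |Z| = 1/|Y| = 3.584 Ω, ∠Z = −∠Y = -14.38°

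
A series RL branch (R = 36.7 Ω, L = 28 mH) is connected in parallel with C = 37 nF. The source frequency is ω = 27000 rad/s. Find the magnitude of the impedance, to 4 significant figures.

X_L = ωL = 756.0 Ω
X_C = 1/(ωC) = 1001 Ω
Branch 1 (R+jX_L): Z₁ = 36.70 + j756.0 Ω, |Z₁| = 756.9 Ω
Branch 2 (−jX_C): Z₂ = −j1001 Ω
Parallel: Z = Z₁Z₂/(Z₁+Z₂), |Z| = 3058 Ω, ∠Z = 78.70°

3058 Ω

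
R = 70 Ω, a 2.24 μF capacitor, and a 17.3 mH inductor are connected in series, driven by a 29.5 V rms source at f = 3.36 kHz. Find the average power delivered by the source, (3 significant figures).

ω = 2πf = 21110 rad/s
X_L = ωL = 365 Ω
X_C = 1/(ωC) = 21.1 Ω
Net reactance X = X_L − X_C = 344 Ω
Z = 70.0 + j344 Ω
|Z| = √(70.0² + 344²) = 351 Ω
∠Z = arctan(344/70.0) = 78.5°
I = V/|Z| = 84.0 mA
P = VI cos φ = 29.5 × 0.0840 × cos(78.5°) = 494 mW

494 mW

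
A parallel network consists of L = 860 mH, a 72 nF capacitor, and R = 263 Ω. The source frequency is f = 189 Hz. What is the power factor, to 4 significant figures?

ω = 2πf = 1188 rad/s
X_L = ωL = 1021 Ω
X_C = 1/(ωC) = 11700 Ω
Parallel: admittances add. Y = 1/R + 1/(jωL) + jωC
Y = (0.003802 − j0.0008937) S
|Y| = 0.003906 S → |Z| = 1/|Y| = 256.0 Ω, ∠Z = −∠Y = 13.23°
cos φ = cos(13.23°) = 0.9735

0.9735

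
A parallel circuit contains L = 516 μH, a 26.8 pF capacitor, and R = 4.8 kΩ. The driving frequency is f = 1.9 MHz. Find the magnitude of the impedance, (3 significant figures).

3830 Ω

ω = 2πf = 1.194e+07 rad/s
X_L = ωL = 6160 Ω
X_C = 1/(ωC) = 3130 Ω
Parallel: admittances add. Y = 1/R + 1/(jωL) + jωC
Y = (0.000208 + j0.000158) S
|Y| = 0.000261 S → |Z| = 1/|Y| = 3830 Ω, ∠Z = −∠Y = -37.1°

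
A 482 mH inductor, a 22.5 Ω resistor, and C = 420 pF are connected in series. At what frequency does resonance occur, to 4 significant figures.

11.19 kHz

ω₀ = 1/√(LC) = 1/√(0.482 × 4.2e-10) = 70280 rad/s
f₀ = ω₀/(2π) = 11.19 kHz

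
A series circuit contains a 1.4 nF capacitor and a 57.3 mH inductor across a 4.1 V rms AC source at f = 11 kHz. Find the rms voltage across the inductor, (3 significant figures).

ω = 2πf = 69120 rad/s
X_L = ωL = 3960 Ω
X_C = 1/(ωC) = 10300 Ω
Net reactance X = X_L − X_C = -6370 Ω
Z = − j6370 Ω
|Z| = √(0² + 6370²) = 6370 Ω
I = V/|Z| = 643 μA
V_L = I·|Z_L| = 0.000643 × 3960 = 2.55 V

2.55 V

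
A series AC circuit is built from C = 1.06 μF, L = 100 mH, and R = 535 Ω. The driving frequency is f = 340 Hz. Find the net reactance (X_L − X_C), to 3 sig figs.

-228 Ω

ω = 2πf = 2136 rad/s
X_L = ωL = 214 Ω
X_C = 1/(ωC) = 442 Ω
X = 214 − 442 = -228 Ω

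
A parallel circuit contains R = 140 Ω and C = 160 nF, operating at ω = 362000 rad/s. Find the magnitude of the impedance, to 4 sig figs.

X_C = 1/(ωC) = 17.27 Ω
Parallel: admittances add. Y = 1/R + jωC
Y = (0.007143 + j0.05792) S
|Y| = 0.05836 S → |Z| = 1/|Y| = 17.14 Ω, ∠Z = −∠Y = -82.97°

17.14 Ω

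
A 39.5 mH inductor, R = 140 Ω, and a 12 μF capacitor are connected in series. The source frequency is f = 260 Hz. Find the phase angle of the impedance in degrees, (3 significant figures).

ω = 2πf = 1634 rad/s
X_L = ωL = 64.5 Ω
X_C = 1/(ωC) = 51.0 Ω
Net reactance X = X_L − X_C = 13.5 Ω
Z = 140 + j13.5 Ω
|Z| = √(140² + 13.5²) = 141 Ω
∠Z = arctan(13.5/140) = 5.51°

5.51°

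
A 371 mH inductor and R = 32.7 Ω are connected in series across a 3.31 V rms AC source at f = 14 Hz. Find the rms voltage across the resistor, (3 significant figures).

2.34 V

ω = 2πf = 87.96 rad/s
X_L = ωL = 32.6 Ω
Z = 32.7 + j32.6 Ω
|Z| = √(32.7² + 32.6²) = 46.2 Ω
I = V/|Z| = 71.6 mA
V_R = I·|Z_R| = 0.0716 × 32.7 = 2.34 V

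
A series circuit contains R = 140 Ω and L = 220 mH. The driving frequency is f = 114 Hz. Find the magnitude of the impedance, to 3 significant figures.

ω = 2πf = 716.3 rad/s
X_L = ωL = 158 Ω
Z = 140 + j158 Ω
|Z| = √(140² + 158²) = 211 Ω

211 Ω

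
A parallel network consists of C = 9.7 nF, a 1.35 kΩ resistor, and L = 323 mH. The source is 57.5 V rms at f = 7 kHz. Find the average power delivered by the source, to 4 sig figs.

2.449 W

ω = 2πf = 43980 rad/s
X_L = ωL = 14210 Ω
X_C = 1/(ωC) = 2344 Ω
Parallel: admittances add. Y = 1/R + 1/(jωL) + jωC
Y = (0.0007407 + j0.0003562) S
|Y| = 0.0008219 S → |Z| = 1/|Y| = 1217 Ω, ∠Z = −∠Y = -25.68°
I = V/|Z| = 47.26 mA
P = VI cos φ = 57.5 × 0.04726 × cos(-25.68°) = 2.449 W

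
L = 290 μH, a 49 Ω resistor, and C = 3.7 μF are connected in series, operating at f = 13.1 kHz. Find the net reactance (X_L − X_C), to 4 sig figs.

20.59 Ω

ω = 2πf = 82310 rad/s
X_L = ωL = 23.87 Ω
X_C = 1/(ωC) = 3.284 Ω
X = 23.87 − 3.284 = 20.59 Ω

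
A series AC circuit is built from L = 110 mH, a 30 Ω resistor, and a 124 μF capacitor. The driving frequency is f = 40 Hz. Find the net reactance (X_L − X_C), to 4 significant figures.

-4.442 Ω

ω = 2πf = 251.3 rad/s
X_L = ωL = 27.65 Ω
X_C = 1/(ωC) = 32.09 Ω
X = 27.65 − 32.09 = -4.442 Ω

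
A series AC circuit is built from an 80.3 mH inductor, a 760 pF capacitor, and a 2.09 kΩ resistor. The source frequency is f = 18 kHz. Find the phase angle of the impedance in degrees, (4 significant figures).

-50.69°

ω = 2πf = 113100 rad/s
X_L = ωL = 9082 Ω
X_C = 1/(ωC) = 11630 Ω
Net reactance X = X_L − X_C = -2552 Ω
Z = 2090 − j2552 Ω
|Z| = √(2090² + 2552²) = 3299 Ω
∠Z = arctan(-2552/2090) = -50.69°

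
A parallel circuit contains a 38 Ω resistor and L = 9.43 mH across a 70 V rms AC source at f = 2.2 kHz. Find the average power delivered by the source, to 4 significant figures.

128.9 W

ω = 2πf = 13820 rad/s
X_L = ωL = 130.4 Ω
Parallel: admittances add. Y = 1/R + 1/(jωL)
Y = (0.02632 − j0.007672) S
|Y| = 0.02741 S → |Z| = 1/|Y| = 36.48 Ω, ∠Z = −∠Y = 16.25°
I = V/|Z| = 1.919 A
P = VI cos φ = 70 × 1.919 × cos(16.25°) = 128.9 W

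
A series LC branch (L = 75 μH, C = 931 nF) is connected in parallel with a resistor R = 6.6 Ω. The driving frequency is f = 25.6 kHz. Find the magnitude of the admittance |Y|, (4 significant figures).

239.6 mS

ω = 2πf = 160800 rad/s
X_L = ωL = 12.06 Ω
X_C = 1/(ωC) = 6.678 Ω
Branch 1: Z₁ = R = 6.600 Ω
Branch 2 (series LC): Z₂ = j(X_L − X_C) = j5.386 Ω
Parallel: Z = Z₁Z₂/(Z₁+Z₂), |Z| = 4.173 Ω, ∠Z = 50.78°
|Y| = 1/|Z| = 239.6 mS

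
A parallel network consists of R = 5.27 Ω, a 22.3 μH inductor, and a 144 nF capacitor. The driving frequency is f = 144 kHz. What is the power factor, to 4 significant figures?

ω = 2πf = 904800 rad/s
X_L = ωL = 20.18 Ω
X_C = 1/(ωC) = 7.675 Ω
Parallel: admittances add. Y = 1/R + 1/(jωL) + jωC
Y = (0.1898 + j0.08073) S
|Y| = 0.2062 S → |Z| = 1/|Y| = 4.849 Ω, ∠Z = −∠Y = -23.05°
cos φ = cos(-23.05°) = 0.9202

0.9202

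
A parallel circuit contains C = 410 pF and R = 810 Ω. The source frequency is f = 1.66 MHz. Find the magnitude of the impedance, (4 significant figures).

ω = 2πf = 1.043e+07 rad/s
X_C = 1/(ωC) = 233.8 Ω
Parallel: admittances add. Y = 1/R + jωC
Y = (0.001235 + j0.004276) S
|Y| = 0.004451 S → |Z| = 1/|Y| = 224.7 Ω, ∠Z = −∠Y = -73.90°

224.7 Ω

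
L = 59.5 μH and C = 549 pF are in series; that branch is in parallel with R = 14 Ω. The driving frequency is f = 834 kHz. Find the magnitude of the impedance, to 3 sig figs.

ω = 2πf = 5.24e+06 rad/s
X_L = ωL = 312 Ω
X_C = 1/(ωC) = 348 Ω
Branch 1: Z₁ = R = 14.0 Ω
Branch 2 (series LC): Z₂ = j(X_L − X_C) = −j35.8 Ω
Parallel: Z = Z₁Z₂/(Z₁+Z₂), |Z| = 13.0 Ω, ∠Z = -21.4°

13.0 Ω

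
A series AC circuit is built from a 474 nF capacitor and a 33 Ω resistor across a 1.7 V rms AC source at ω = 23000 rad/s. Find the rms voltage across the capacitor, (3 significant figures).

1.60 V

X_C = 1/(ωC) = 91.7 Ω
Z = 33.0 − j91.7 Ω
|Z| = √(33.0² + 91.7²) = 97.5 Ω
I = V/|Z| = 17.4 mA
V_C = I·|Z_C| = 0.0174 × 91.7 = 1.60 V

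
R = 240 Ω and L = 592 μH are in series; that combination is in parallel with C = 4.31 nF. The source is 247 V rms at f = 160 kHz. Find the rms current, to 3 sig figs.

728 mA

ω = 2πf = 1.005e+06 rad/s
X_L = ωL = 595 Ω
X_C = 1/(ωC) = 231 Ω
Branch 1 (R+jX_L): Z₁ = 240 + j595 Ω, |Z₁| = 642 Ω
Branch 2 (−jX_C): Z₂ = −j231 Ω
Parallel: Z = Z₁Z₂/(Z₁+Z₂), |Z| = 339 Ω, ∠Z = -78.6°
I = V/|Z| = 247/339 = 728 mA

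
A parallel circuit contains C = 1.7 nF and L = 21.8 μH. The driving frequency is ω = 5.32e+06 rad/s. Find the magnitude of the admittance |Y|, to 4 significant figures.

X_L = ωL = 116.0 Ω
X_C = 1/(ωC) = 110.6 Ω
Parallel: admittances add. Y = 1/(jωL) + jωC
Y = (0 + j0.0004215) S
|Y| = 0.0004215 S → |Z| = 1/|Y| = 2372 Ω, ∠Z = −∠Y = -90.00°

421.5 μS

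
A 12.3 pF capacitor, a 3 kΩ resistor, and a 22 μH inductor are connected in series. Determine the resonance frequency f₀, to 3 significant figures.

9.68 MHz

ω₀ = 1/√(LC) = 1/√(2.2e-05 × 1.23e-11) = 6.079e+07 rad/s
f₀ = ω₀/(2π) = 9.68 MHz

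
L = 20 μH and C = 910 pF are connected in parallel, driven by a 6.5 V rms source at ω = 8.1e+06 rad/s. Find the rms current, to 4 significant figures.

X_L = ωL = 162.0 Ω
X_C = 1/(ωC) = 135.7 Ω
Parallel: admittances add. Y = 1/(jωL) + jωC
Y = (0 + j0.001198) S
|Y| = 0.001198 S → |Z| = 1/|Y| = 834.6 Ω, ∠Z = −∠Y = -90.00°
I = V/|Z| = 6.5/834.6 = 7.788 mA

7.788 mA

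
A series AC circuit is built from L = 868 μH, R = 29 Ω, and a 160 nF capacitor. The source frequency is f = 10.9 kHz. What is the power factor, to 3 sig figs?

ω = 2πf = 68490 rad/s
X_L = ωL = 59.4 Ω
X_C = 1/(ωC) = 91.3 Ω
Net reactance X = X_L − X_C = -31.8 Ω
Z = 29.0 − j31.8 Ω
|Z| = √(29.0² + 31.8²) = 43.0 Ω
∠Z = arctan(-31.8/29.0) = -47.6°
cos φ = cos(-47.6°) = 0.674

0.674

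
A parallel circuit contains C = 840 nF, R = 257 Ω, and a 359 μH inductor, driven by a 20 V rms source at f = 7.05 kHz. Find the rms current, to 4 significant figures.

519.4 mA

ω = 2πf = 44300 rad/s
X_L = ωL = 15.90 Ω
X_C = 1/(ωC) = 26.88 Ω
Parallel: admittances add. Y = 1/R + 1/(jωL) + jωC
Y = (0.003891 − j0.02567) S
|Y| = 0.02597 S → |Z| = 1/|Y| = 38.51 Ω, ∠Z = −∠Y = 81.38°
I = V/|Z| = 20/38.51 = 519.4 mA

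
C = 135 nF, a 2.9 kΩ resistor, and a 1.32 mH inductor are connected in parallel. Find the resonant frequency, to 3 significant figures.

ω₀ = 1/√(LC) = 1/√(0.00132 × 1.35e-07) = 74910 rad/s
f₀ = ω₀/(2π) = 11.9 kHz

11.9 kHz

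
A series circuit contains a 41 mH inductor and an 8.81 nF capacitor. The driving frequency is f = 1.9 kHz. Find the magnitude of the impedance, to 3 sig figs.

ω = 2πf = 11940 rad/s
X_L = ωL = 489 Ω
X_C = 1/(ωC) = 9510 Ω
Net reactance X = X_L − X_C = -9020 Ω
Z = − j9020 Ω
|Z| = √(0² + 9020²) = 9020 Ω

9020 Ω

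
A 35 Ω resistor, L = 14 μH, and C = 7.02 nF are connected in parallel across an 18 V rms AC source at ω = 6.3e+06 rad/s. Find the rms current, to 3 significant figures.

784 mA

X_L = ωL = 88.2 Ω
X_C = 1/(ωC) = 22.6 Ω
Parallel: admittances add. Y = 1/R + 1/(jωL) + jωC
Y = (0.0286 + j0.0329) S
|Y| = 0.0436 S → |Z| = 1/|Y| = 23.0 Ω, ∠Z = −∠Y = -49.0°
I = V/|Z| = 18/23.0 = 784 mA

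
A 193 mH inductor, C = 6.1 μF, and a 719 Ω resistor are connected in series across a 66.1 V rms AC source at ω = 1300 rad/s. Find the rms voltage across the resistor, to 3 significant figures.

X_L = ωL = 251 Ω
X_C = 1/(ωC) = 126 Ω
Net reactance X = X_L − X_C = 125 Ω
Z = 719 + j125 Ω
|Z| = √(719² + 125²) = 730 Ω
I = V/|Z| = 90.6 mA
V_R = I·|Z_R| = 0.0906 × 719 = 65.1 V

65.1 V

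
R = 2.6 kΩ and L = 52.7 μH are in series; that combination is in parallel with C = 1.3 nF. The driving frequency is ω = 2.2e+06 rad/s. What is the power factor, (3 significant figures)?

X_L = ωL = 116 Ω
X_C = 1/(ωC) = 350 Ω
Branch 1 (R+jX_L): Z₁ = 2600 + j116 Ω, |Z₁| = 2600 Ω
Branch 2 (−jX_C): Z₂ = −j350 Ω
Parallel: Z = Z₁Z₂/(Z₁+Z₂), |Z| = 349 Ω, ∠Z = -82.3°
cos φ = cos(-82.3°) = 0.134

0.134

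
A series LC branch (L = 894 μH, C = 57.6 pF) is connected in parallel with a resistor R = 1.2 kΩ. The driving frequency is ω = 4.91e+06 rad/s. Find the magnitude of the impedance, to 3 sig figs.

696 Ω

X_L = ωL = 4390 Ω
X_C = 1/(ωC) = 3540 Ω
Branch 1: Z₁ = R = 1200 Ω
Branch 2 (series LC): Z₂ = j(X_L − X_C) = j854 Ω
Parallel: Z = Z₁Z₂/(Z₁+Z₂), |Z| = 696 Ω, ∠Z = 54.6°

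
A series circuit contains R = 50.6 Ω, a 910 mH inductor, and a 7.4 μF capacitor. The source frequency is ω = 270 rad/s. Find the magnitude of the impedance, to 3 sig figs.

X_L = ωL = 246 Ω
X_C = 1/(ωC) = 501 Ω
Net reactance X = X_L − X_C = -255 Ω
Z = 50.6 − j255 Ω
|Z| = √(50.6² + 255²) = 260 Ω

260 Ω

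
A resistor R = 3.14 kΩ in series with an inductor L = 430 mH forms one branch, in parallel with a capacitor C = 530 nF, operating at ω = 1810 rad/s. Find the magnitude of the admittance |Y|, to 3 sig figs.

X_L = ωL = 778 Ω
X_C = 1/(ωC) = 1040 Ω
Branch 1 (R+jX_L): Z₁ = 3140 + j778 Ω, |Z₁| = 3240 Ω
Branch 2 (−jX_C): Z₂ = −j1040 Ω
Parallel: Z = Z₁Z₂/(Z₁+Z₂), |Z| = 1070 Ω, ∠Z = -71.3°
|Y| = 1/|Z| = 934 μS

934 μS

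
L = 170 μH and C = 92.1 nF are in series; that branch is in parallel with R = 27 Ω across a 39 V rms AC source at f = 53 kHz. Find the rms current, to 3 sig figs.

ω = 2πf = 333000 rad/s
X_L = ωL = 56.6 Ω
X_C = 1/(ωC) = 32.6 Ω
Branch 1: Z₁ = R = 27.0 Ω
Branch 2 (series LC): Z₂ = j(X_L − X_C) = j24.0 Ω
Parallel: Z = Z₁Z₂/(Z₁+Z₂), |Z| = 17.9 Ω, ∠Z = 48.4°
I = V/|Z| = 39/17.9 = 2.17 A

2.17 A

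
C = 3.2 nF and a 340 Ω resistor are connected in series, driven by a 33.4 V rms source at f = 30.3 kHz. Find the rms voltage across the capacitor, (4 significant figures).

32.71 V

ω = 2πf = 190400 rad/s
X_C = 1/(ωC) = 1641 Ω
Z = 340.0 − j1641 Ω
|Z| = √(340.0² + 1641²) = 1676 Ω
I = V/|Z| = 19.92 mA
V_C = I·|Z_C| = 0.01992 × 1641 = 32.71 V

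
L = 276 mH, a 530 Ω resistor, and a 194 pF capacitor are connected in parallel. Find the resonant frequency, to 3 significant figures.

21.8 kHz

ω₀ = 1/√(LC) = 1/√(0.276 × 1.94e-10) = 136700 rad/s
f₀ = ω₀/(2π) = 21.8 kHz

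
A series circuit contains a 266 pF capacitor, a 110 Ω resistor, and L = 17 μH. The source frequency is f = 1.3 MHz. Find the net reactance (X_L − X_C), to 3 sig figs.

-321 Ω

ω = 2πf = 8.168e+06 rad/s
X_L = ωL = 139 Ω
X_C = 1/(ωC) = 460 Ω
X = 139 − 460 = -321 Ω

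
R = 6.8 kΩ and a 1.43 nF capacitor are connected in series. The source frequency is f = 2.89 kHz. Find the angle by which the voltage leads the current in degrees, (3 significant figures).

-80.0°

ω = 2πf = 18160 rad/s
X_C = 1/(ωC) = 38500 Ω
Z = 6800 − j38500 Ω
|Z| = √(6800² + 38500²) = 39100 Ω
∠Z = arctan(-38500/6800) = -80.0°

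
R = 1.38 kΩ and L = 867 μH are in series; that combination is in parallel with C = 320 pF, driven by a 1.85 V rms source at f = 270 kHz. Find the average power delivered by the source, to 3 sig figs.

ω = 2πf = 1.696e+06 rad/s
X_L = ωL = 1470 Ω
X_C = 1/(ωC) = 1840 Ω
Branch 1 (R+jX_L): Z₁ = 1380 + j1470 Ω, |Z₁| = 2020 Ω
Branch 2 (−jX_C): Z₂ = −j1840 Ω
Parallel: Z = Z₁Z₂/(Z₁+Z₂), |Z| = 2600 Ω, ∠Z = -28.1°
I = V/|Z| = 712 μA
P = VI cos φ = 1.85 × 0.000712 × cos(-28.1°) = 1.16 mW

1.16 mW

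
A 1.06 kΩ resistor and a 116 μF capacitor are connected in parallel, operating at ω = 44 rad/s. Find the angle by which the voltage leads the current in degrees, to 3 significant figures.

-79.5°

X_C = 1/(ωC) = 196 Ω
Parallel: admittances add. Y = 1/R + jωC
Y = (0.000943 + j0.00510) S
|Y| = 0.00519 S → |Z| = 1/|Y| = 193 Ω, ∠Z = −∠Y = -79.5°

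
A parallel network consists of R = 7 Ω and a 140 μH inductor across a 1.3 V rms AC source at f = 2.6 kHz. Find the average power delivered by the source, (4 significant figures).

ω = 2πf = 16340 rad/s
X_L = ωL = 2.287 Ω
Parallel: admittances add. Y = 1/R + 1/(jωL)
Y = (0.1429 − j0.4372) S
|Y| = 0.4600 S → |Z| = 1/|Y| = 2.174 Ω, ∠Z = −∠Y = 71.91°
I = V/|Z| = 598.0 mA
P = VI cos φ = 1.3 × 0.5980 × cos(71.91°) = 241.4 mW

241.4 mW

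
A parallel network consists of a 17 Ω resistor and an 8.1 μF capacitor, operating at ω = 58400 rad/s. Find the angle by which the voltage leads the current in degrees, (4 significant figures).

X_C = 1/(ωC) = 2.114 Ω
Parallel: admittances add. Y = 1/R + jωC
Y = (0.05882 + j0.4730) S
|Y| = 0.4767 S → |Z| = 1/|Y| = 2.098 Ω, ∠Z = −∠Y = -82.91°

-82.91°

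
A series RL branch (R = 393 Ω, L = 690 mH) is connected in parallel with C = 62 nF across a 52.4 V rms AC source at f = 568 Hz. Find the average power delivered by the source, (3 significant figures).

174 mW

ω = 2πf = 3569 rad/s
X_L = ωL = 2460 Ω
X_C = 1/(ωC) = 4520 Ω
Branch 1 (R+jX_L): Z₁ = 393 + j2460 Ω, |Z₁| = 2490 Ω
Branch 2 (−jX_C): Z₂ = −j4520 Ω
Parallel: Z = Z₁Z₂/(Z₁+Z₂), |Z| = 5380 Ω, ∠Z = 70.1°
I = V/|Z| = 9.74 mA
P = VI cos φ = 52.4 × 0.00974 × cos(70.1°) = 174 mW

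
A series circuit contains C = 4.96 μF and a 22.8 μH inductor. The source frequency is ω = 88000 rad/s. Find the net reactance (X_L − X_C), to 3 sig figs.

X_L = ωL = 2.01 Ω
X_C = 1/(ωC) = 2.29 Ω
X = 2.01 − 2.29 = -0.285 Ω

-0.285 Ω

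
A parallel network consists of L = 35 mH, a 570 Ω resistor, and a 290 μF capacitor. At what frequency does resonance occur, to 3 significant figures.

ω₀ = 1/√(LC) = 1/√(0.035 × 0.00029) = 313.9 rad/s
f₀ = ω₀/(2π) = 50.0 Hz

50.0 Hz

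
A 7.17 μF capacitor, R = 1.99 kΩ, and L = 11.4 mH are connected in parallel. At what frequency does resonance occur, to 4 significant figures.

556.7 Hz

ω₀ = 1/√(LC) = 1/√(0.0114 × 7.17e-06) = 3498 rad/s
f₀ = ω₀/(2π) = 556.7 Hz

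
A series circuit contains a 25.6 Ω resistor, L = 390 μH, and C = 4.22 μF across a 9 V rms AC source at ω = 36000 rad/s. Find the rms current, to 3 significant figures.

338 mA

X_L = ωL = 14.0 Ω
X_C = 1/(ωC) = 6.58 Ω
Net reactance X = X_L − X_C = 7.46 Ω
Z = 25.6 + j7.46 Ω
|Z| = √(25.6² + 7.46²) = 26.7 Ω
I = V/|Z| = 9/26.7 = 338 mA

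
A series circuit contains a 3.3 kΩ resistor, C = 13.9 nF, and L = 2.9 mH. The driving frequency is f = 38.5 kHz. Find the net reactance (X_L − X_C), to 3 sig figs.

ω = 2πf = 241900 rad/s
X_L = ωL = 702 Ω
X_C = 1/(ωC) = 297 Ω
X = 702 − 297 = 404 Ω

404 Ω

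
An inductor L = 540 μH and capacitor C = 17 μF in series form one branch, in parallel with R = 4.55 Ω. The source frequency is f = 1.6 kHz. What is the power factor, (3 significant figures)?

ω = 2πf = 10050 rad/s
X_L = ωL = 5.43 Ω
X_C = 1/(ωC) = 5.85 Ω
Branch 1: Z₁ = R = 4.55 Ω
Branch 2 (series LC): Z₂ = j(X_L − X_C) = −j0.423 Ω
Parallel: Z = Z₁Z₂/(Z₁+Z₂), |Z| = 0.421 Ω, ∠Z = -84.7°
cos φ = cos(-84.7°) = 0.0925

0.0925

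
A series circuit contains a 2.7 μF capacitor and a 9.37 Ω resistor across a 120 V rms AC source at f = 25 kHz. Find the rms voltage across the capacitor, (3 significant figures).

ω = 2πf = 157100 rad/s
X_C = 1/(ωC) = 2.36 Ω
Z = 9.37 − j2.36 Ω
|Z| = √(9.37² + 2.36²) = 9.66 Ω
I = V/|Z| = 12.4 A
V_C = I·|Z_C| = 12.4 × 2.36 = 29.3 V

29.3 V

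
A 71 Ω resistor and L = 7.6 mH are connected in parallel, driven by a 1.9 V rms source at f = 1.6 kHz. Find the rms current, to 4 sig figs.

36.53 mA

ω = 2πf = 10050 rad/s
X_L = ωL = 76.40 Ω
Parallel: admittances add. Y = 1/R + 1/(jωL)
Y = (0.01408 − j0.01309) S
|Y| = 0.01923 S → |Z| = 1/|Y| = 52.01 Ω, ∠Z = −∠Y = 42.90°
I = V/|Z| = 1.9/52.01 = 36.53 mA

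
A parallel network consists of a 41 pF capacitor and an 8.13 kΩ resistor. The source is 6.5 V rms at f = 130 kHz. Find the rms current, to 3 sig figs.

829 μA

ω = 2πf = 816800 rad/s
X_C = 1/(ωC) = 29900 Ω
Parallel: admittances add. Y = 1/R + jωC
Y = (0.000123 + j3.35e-05) S
|Y| = 0.000127 S → |Z| = 1/|Y| = 7840 Ω, ∠Z = −∠Y = -15.2°
I = V/|Z| = 6.5/7840 = 829 μA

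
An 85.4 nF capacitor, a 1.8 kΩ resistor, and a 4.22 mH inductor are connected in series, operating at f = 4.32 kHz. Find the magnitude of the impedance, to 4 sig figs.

1828 Ω

ω = 2πf = 27140 rad/s
X_L = ωL = 114.5 Ω
X_C = 1/(ωC) = 431.4 Ω
Net reactance X = X_L − X_C = -316.9 Ω
Z = 1800 − j316.9 Ω
|Z| = √(1800² + 316.9²) = 1828 Ω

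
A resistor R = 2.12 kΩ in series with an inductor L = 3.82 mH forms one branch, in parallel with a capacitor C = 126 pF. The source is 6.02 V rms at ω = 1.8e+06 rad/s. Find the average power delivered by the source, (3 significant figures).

1.48 mW

X_L = ωL = 6880 Ω
X_C = 1/(ωC) = 4410 Ω
Branch 1 (R+jX_L): Z₁ = 2120 + j6880 Ω, |Z₁| = 7200 Ω
Branch 2 (−jX_C): Z₂ = −j4410 Ω
Parallel: Z = Z₁Z₂/(Z₁+Z₂), |Z| = 9750 Ω, ∠Z = -66.5°
I = V/|Z| = 617 μA
P = VI cos φ = 6.02 × 0.000617 × cos(-66.5°) = 1.48 mW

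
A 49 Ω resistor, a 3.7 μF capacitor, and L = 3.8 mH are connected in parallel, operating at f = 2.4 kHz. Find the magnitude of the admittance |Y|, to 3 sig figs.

ω = 2πf = 15080 rad/s
X_L = ωL = 57.3 Ω
X_C = 1/(ωC) = 17.9 Ω
Parallel: admittances add. Y = 1/R + 1/(jωL) + jωC
Y = (0.0204 + j0.0383) S
|Y| = 0.0434 S → |Z| = 1/|Y| = 23.0 Ω, ∠Z = −∠Y = -62.0°

43.4 mS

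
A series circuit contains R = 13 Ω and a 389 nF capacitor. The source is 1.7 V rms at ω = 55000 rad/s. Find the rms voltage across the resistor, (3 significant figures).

0.456 V

X_C = 1/(ωC) = 46.7 Ω
Z = 13.0 − j46.7 Ω
|Z| = √(13.0² + 46.7²) = 48.5 Ω
I = V/|Z| = 35.0 mA
V_R = I·|Z_R| = 0.0350 × 13.0 = 0.456 V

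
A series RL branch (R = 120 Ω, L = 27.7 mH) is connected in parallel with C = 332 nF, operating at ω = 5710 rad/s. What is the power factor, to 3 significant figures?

0.821

X_L = ωL = 158 Ω
X_C = 1/(ωC) = 528 Ω
Branch 1 (R+jX_L): Z₁ = 120 + j158 Ω, |Z₁| = 199 Ω
Branch 2 (−jX_C): Z₂ = −j528 Ω
Parallel: Z = Z₁Z₂/(Z₁+Z₂), |Z| = 270 Ω, ∠Z = 34.8°
cos φ = cos(34.8°) = 0.821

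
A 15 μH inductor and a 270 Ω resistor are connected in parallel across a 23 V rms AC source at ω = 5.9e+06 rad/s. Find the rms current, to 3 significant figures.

X_L = ωL = 88.5 Ω
Parallel: admittances add. Y = 1/R + 1/(jωL)
Y = (0.00370 − j0.0113) S
|Y| = 0.0119 S → |Z| = 1/|Y| = 84.1 Ω, ∠Z = −∠Y = 71.9°
I = V/|Z| = 23/84.1 = 273 mA

273 mA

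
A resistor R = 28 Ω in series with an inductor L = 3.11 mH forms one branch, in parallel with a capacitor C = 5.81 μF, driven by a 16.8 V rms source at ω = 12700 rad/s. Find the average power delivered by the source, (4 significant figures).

3.371 W

X_L = ωL = 39.50 Ω
X_C = 1/(ωC) = 13.55 Ω
Branch 1 (R+jX_L): Z₁ = 28.00 + j39.50 Ω, |Z₁| = 48.42 Ω
Branch 2 (−jX_C): Z₂ = −j13.55 Ω
Parallel: Z = Z₁Z₂/(Z₁+Z₂), |Z| = 17.19 Ω, ∠Z = -78.15°
I = V/|Z| = 977.4 mA
P = VI cos φ = 16.8 × 0.9774 × cos(-78.15°) = 3.371 W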